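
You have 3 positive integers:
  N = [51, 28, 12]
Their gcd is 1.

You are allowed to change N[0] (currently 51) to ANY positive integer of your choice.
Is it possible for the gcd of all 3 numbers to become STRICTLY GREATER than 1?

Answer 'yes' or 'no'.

Answer: yes

Derivation:
Current gcd = 1
gcd of all OTHER numbers (without N[0]=51): gcd([28, 12]) = 4
The new gcd after any change is gcd(4, new_value).
This can be at most 4.
Since 4 > old gcd 1, the gcd CAN increase (e.g., set N[0] = 4).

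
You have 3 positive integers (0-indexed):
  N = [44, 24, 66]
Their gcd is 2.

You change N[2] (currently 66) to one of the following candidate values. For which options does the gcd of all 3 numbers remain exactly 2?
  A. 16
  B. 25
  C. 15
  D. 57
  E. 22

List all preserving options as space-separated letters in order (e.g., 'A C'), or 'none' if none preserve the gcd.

Old gcd = 2; gcd of others (without N[2]) = 4
New gcd for candidate v: gcd(4, v). Preserves old gcd iff gcd(4, v) = 2.
  Option A: v=16, gcd(4,16)=4 -> changes
  Option B: v=25, gcd(4,25)=1 -> changes
  Option C: v=15, gcd(4,15)=1 -> changes
  Option D: v=57, gcd(4,57)=1 -> changes
  Option E: v=22, gcd(4,22)=2 -> preserves

Answer: E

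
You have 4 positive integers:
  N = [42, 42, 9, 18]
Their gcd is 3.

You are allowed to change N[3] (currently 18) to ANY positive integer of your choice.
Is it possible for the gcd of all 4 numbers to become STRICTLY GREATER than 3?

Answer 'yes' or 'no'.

Current gcd = 3
gcd of all OTHER numbers (without N[3]=18): gcd([42, 42, 9]) = 3
The new gcd after any change is gcd(3, new_value).
This can be at most 3.
Since 3 = old gcd 3, the gcd can only stay the same or decrease.

Answer: no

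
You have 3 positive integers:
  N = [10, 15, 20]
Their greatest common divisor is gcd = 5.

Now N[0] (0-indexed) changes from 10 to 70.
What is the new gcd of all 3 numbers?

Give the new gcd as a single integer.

Numbers: [10, 15, 20], gcd = 5
Change: index 0, 10 -> 70
gcd of the OTHER numbers (without index 0): gcd([15, 20]) = 5
New gcd = gcd(g_others, new_val) = gcd(5, 70) = 5

Answer: 5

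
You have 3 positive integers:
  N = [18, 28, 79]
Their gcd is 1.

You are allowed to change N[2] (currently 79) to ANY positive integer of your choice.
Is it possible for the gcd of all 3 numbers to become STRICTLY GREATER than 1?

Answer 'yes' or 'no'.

Current gcd = 1
gcd of all OTHER numbers (without N[2]=79): gcd([18, 28]) = 2
The new gcd after any change is gcd(2, new_value).
This can be at most 2.
Since 2 > old gcd 1, the gcd CAN increase (e.g., set N[2] = 2).

Answer: yes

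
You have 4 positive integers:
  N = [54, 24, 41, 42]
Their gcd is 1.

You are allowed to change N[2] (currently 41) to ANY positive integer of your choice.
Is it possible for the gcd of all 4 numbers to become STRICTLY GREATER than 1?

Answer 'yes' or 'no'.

Current gcd = 1
gcd of all OTHER numbers (without N[2]=41): gcd([54, 24, 42]) = 6
The new gcd after any change is gcd(6, new_value).
This can be at most 6.
Since 6 > old gcd 1, the gcd CAN increase (e.g., set N[2] = 6).

Answer: yes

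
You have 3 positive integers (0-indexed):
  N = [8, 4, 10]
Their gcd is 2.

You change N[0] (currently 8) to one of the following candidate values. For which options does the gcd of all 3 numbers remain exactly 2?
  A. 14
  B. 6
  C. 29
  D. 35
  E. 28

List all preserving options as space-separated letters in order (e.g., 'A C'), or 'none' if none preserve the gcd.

Old gcd = 2; gcd of others (without N[0]) = 2
New gcd for candidate v: gcd(2, v). Preserves old gcd iff gcd(2, v) = 2.
  Option A: v=14, gcd(2,14)=2 -> preserves
  Option B: v=6, gcd(2,6)=2 -> preserves
  Option C: v=29, gcd(2,29)=1 -> changes
  Option D: v=35, gcd(2,35)=1 -> changes
  Option E: v=28, gcd(2,28)=2 -> preserves

Answer: A B E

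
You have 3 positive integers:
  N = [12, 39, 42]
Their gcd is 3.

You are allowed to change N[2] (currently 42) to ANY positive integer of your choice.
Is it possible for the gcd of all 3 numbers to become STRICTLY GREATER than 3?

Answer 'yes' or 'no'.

Answer: no

Derivation:
Current gcd = 3
gcd of all OTHER numbers (without N[2]=42): gcd([12, 39]) = 3
The new gcd after any change is gcd(3, new_value).
This can be at most 3.
Since 3 = old gcd 3, the gcd can only stay the same or decrease.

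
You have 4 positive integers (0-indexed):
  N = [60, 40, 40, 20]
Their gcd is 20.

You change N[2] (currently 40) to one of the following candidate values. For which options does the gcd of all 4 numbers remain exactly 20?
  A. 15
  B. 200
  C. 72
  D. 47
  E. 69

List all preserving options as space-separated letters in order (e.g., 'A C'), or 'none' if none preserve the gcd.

Old gcd = 20; gcd of others (without N[2]) = 20
New gcd for candidate v: gcd(20, v). Preserves old gcd iff gcd(20, v) = 20.
  Option A: v=15, gcd(20,15)=5 -> changes
  Option B: v=200, gcd(20,200)=20 -> preserves
  Option C: v=72, gcd(20,72)=4 -> changes
  Option D: v=47, gcd(20,47)=1 -> changes
  Option E: v=69, gcd(20,69)=1 -> changes

Answer: B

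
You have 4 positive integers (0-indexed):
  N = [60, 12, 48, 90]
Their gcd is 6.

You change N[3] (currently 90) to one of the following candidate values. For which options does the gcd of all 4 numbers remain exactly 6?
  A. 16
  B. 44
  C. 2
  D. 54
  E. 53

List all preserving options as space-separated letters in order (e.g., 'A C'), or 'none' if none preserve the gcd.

Old gcd = 6; gcd of others (without N[3]) = 12
New gcd for candidate v: gcd(12, v). Preserves old gcd iff gcd(12, v) = 6.
  Option A: v=16, gcd(12,16)=4 -> changes
  Option B: v=44, gcd(12,44)=4 -> changes
  Option C: v=2, gcd(12,2)=2 -> changes
  Option D: v=54, gcd(12,54)=6 -> preserves
  Option E: v=53, gcd(12,53)=1 -> changes

Answer: D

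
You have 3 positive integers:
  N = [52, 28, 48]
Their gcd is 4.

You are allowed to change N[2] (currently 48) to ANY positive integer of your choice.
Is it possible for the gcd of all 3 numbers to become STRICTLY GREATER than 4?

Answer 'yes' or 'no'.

Answer: no

Derivation:
Current gcd = 4
gcd of all OTHER numbers (without N[2]=48): gcd([52, 28]) = 4
The new gcd after any change is gcd(4, new_value).
This can be at most 4.
Since 4 = old gcd 4, the gcd can only stay the same or decrease.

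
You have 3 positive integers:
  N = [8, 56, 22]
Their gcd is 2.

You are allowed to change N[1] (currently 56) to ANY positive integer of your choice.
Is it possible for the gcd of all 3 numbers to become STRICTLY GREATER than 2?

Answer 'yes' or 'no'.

Current gcd = 2
gcd of all OTHER numbers (without N[1]=56): gcd([8, 22]) = 2
The new gcd after any change is gcd(2, new_value).
This can be at most 2.
Since 2 = old gcd 2, the gcd can only stay the same or decrease.

Answer: no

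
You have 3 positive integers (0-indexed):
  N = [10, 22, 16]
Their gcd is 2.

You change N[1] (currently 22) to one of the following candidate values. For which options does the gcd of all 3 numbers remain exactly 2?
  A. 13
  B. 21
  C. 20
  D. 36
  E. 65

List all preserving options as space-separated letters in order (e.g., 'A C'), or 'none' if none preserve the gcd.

Answer: C D

Derivation:
Old gcd = 2; gcd of others (without N[1]) = 2
New gcd for candidate v: gcd(2, v). Preserves old gcd iff gcd(2, v) = 2.
  Option A: v=13, gcd(2,13)=1 -> changes
  Option B: v=21, gcd(2,21)=1 -> changes
  Option C: v=20, gcd(2,20)=2 -> preserves
  Option D: v=36, gcd(2,36)=2 -> preserves
  Option E: v=65, gcd(2,65)=1 -> changes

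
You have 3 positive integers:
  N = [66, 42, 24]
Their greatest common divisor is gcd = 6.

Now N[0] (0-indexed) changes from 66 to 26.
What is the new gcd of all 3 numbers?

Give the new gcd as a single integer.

Numbers: [66, 42, 24], gcd = 6
Change: index 0, 66 -> 26
gcd of the OTHER numbers (without index 0): gcd([42, 24]) = 6
New gcd = gcd(g_others, new_val) = gcd(6, 26) = 2

Answer: 2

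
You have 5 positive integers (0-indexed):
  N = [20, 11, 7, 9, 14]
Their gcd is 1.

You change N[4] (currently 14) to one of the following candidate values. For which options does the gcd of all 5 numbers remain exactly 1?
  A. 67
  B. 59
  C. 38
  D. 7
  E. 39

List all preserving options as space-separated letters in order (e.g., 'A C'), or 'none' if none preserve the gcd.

Answer: A B C D E

Derivation:
Old gcd = 1; gcd of others (without N[4]) = 1
New gcd for candidate v: gcd(1, v). Preserves old gcd iff gcd(1, v) = 1.
  Option A: v=67, gcd(1,67)=1 -> preserves
  Option B: v=59, gcd(1,59)=1 -> preserves
  Option C: v=38, gcd(1,38)=1 -> preserves
  Option D: v=7, gcd(1,7)=1 -> preserves
  Option E: v=39, gcd(1,39)=1 -> preserves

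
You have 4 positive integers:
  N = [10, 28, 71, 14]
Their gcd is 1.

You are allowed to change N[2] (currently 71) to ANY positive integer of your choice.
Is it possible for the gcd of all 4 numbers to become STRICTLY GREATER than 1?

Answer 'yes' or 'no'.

Current gcd = 1
gcd of all OTHER numbers (without N[2]=71): gcd([10, 28, 14]) = 2
The new gcd after any change is gcd(2, new_value).
This can be at most 2.
Since 2 > old gcd 1, the gcd CAN increase (e.g., set N[2] = 2).

Answer: yes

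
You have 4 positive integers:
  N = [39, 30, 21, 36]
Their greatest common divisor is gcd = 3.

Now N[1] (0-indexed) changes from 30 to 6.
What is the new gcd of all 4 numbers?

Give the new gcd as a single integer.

Answer: 3

Derivation:
Numbers: [39, 30, 21, 36], gcd = 3
Change: index 1, 30 -> 6
gcd of the OTHER numbers (without index 1): gcd([39, 21, 36]) = 3
New gcd = gcd(g_others, new_val) = gcd(3, 6) = 3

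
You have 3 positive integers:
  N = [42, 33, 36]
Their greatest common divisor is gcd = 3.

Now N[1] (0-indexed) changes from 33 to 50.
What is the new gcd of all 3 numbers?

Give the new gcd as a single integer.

Answer: 2

Derivation:
Numbers: [42, 33, 36], gcd = 3
Change: index 1, 33 -> 50
gcd of the OTHER numbers (without index 1): gcd([42, 36]) = 6
New gcd = gcd(g_others, new_val) = gcd(6, 50) = 2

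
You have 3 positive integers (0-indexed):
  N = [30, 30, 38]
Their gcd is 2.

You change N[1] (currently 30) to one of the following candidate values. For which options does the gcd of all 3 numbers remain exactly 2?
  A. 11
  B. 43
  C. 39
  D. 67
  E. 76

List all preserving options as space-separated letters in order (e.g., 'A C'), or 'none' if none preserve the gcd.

Old gcd = 2; gcd of others (without N[1]) = 2
New gcd for candidate v: gcd(2, v). Preserves old gcd iff gcd(2, v) = 2.
  Option A: v=11, gcd(2,11)=1 -> changes
  Option B: v=43, gcd(2,43)=1 -> changes
  Option C: v=39, gcd(2,39)=1 -> changes
  Option D: v=67, gcd(2,67)=1 -> changes
  Option E: v=76, gcd(2,76)=2 -> preserves

Answer: E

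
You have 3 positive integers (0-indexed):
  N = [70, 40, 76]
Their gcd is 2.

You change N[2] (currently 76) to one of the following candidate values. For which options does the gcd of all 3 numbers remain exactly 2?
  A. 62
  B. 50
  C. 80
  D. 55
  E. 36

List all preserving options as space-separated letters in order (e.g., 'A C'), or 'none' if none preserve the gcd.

Old gcd = 2; gcd of others (without N[2]) = 10
New gcd for candidate v: gcd(10, v). Preserves old gcd iff gcd(10, v) = 2.
  Option A: v=62, gcd(10,62)=2 -> preserves
  Option B: v=50, gcd(10,50)=10 -> changes
  Option C: v=80, gcd(10,80)=10 -> changes
  Option D: v=55, gcd(10,55)=5 -> changes
  Option E: v=36, gcd(10,36)=2 -> preserves

Answer: A E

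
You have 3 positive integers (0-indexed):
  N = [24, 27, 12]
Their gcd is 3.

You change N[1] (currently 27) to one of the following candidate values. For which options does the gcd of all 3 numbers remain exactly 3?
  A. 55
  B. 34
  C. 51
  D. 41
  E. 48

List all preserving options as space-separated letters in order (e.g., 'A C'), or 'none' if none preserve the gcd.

Old gcd = 3; gcd of others (without N[1]) = 12
New gcd for candidate v: gcd(12, v). Preserves old gcd iff gcd(12, v) = 3.
  Option A: v=55, gcd(12,55)=1 -> changes
  Option B: v=34, gcd(12,34)=2 -> changes
  Option C: v=51, gcd(12,51)=3 -> preserves
  Option D: v=41, gcd(12,41)=1 -> changes
  Option E: v=48, gcd(12,48)=12 -> changes

Answer: C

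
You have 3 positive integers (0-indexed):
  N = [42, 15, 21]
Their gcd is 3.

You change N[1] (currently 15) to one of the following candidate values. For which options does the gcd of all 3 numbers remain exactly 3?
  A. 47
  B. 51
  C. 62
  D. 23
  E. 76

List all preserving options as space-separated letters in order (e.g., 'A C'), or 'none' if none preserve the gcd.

Answer: B

Derivation:
Old gcd = 3; gcd of others (without N[1]) = 21
New gcd for candidate v: gcd(21, v). Preserves old gcd iff gcd(21, v) = 3.
  Option A: v=47, gcd(21,47)=1 -> changes
  Option B: v=51, gcd(21,51)=3 -> preserves
  Option C: v=62, gcd(21,62)=1 -> changes
  Option D: v=23, gcd(21,23)=1 -> changes
  Option E: v=76, gcd(21,76)=1 -> changes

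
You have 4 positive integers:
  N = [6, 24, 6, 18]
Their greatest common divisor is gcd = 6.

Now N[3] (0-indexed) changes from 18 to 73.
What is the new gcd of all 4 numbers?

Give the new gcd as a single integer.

Numbers: [6, 24, 6, 18], gcd = 6
Change: index 3, 18 -> 73
gcd of the OTHER numbers (without index 3): gcd([6, 24, 6]) = 6
New gcd = gcd(g_others, new_val) = gcd(6, 73) = 1

Answer: 1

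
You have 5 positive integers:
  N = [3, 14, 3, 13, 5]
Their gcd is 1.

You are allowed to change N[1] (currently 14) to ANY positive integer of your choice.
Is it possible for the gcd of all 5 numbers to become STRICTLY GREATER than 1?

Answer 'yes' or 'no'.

Current gcd = 1
gcd of all OTHER numbers (without N[1]=14): gcd([3, 3, 13, 5]) = 1
The new gcd after any change is gcd(1, new_value).
This can be at most 1.
Since 1 = old gcd 1, the gcd can only stay the same or decrease.

Answer: no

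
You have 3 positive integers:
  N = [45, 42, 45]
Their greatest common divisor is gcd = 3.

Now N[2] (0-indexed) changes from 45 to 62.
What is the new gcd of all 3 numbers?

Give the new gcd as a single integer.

Answer: 1

Derivation:
Numbers: [45, 42, 45], gcd = 3
Change: index 2, 45 -> 62
gcd of the OTHER numbers (without index 2): gcd([45, 42]) = 3
New gcd = gcd(g_others, new_val) = gcd(3, 62) = 1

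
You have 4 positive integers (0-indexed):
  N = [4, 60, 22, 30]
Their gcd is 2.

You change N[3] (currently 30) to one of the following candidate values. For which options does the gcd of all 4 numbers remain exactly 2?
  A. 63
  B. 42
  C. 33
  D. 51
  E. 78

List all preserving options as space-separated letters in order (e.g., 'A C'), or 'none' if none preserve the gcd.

Old gcd = 2; gcd of others (without N[3]) = 2
New gcd for candidate v: gcd(2, v). Preserves old gcd iff gcd(2, v) = 2.
  Option A: v=63, gcd(2,63)=1 -> changes
  Option B: v=42, gcd(2,42)=2 -> preserves
  Option C: v=33, gcd(2,33)=1 -> changes
  Option D: v=51, gcd(2,51)=1 -> changes
  Option E: v=78, gcd(2,78)=2 -> preserves

Answer: B E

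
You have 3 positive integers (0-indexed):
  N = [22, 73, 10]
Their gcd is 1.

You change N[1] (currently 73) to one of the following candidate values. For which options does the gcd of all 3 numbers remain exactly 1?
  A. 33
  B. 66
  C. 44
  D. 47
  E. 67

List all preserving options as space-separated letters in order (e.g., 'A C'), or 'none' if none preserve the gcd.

Old gcd = 1; gcd of others (without N[1]) = 2
New gcd for candidate v: gcd(2, v). Preserves old gcd iff gcd(2, v) = 1.
  Option A: v=33, gcd(2,33)=1 -> preserves
  Option B: v=66, gcd(2,66)=2 -> changes
  Option C: v=44, gcd(2,44)=2 -> changes
  Option D: v=47, gcd(2,47)=1 -> preserves
  Option E: v=67, gcd(2,67)=1 -> preserves

Answer: A D E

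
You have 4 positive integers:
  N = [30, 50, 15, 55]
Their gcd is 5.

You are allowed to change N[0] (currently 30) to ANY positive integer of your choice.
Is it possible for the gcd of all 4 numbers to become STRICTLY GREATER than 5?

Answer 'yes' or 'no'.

Current gcd = 5
gcd of all OTHER numbers (without N[0]=30): gcd([50, 15, 55]) = 5
The new gcd after any change is gcd(5, new_value).
This can be at most 5.
Since 5 = old gcd 5, the gcd can only stay the same or decrease.

Answer: no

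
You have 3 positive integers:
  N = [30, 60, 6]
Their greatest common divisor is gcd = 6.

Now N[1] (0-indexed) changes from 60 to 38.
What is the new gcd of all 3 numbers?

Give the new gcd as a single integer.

Answer: 2

Derivation:
Numbers: [30, 60, 6], gcd = 6
Change: index 1, 60 -> 38
gcd of the OTHER numbers (without index 1): gcd([30, 6]) = 6
New gcd = gcd(g_others, new_val) = gcd(6, 38) = 2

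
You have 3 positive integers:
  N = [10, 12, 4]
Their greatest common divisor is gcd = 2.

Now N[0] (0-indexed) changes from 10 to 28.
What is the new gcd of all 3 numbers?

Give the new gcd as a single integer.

Answer: 4

Derivation:
Numbers: [10, 12, 4], gcd = 2
Change: index 0, 10 -> 28
gcd of the OTHER numbers (without index 0): gcd([12, 4]) = 4
New gcd = gcd(g_others, new_val) = gcd(4, 28) = 4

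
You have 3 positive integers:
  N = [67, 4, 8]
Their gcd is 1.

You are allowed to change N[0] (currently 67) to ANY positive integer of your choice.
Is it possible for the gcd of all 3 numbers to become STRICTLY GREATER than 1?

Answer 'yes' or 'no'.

Answer: yes

Derivation:
Current gcd = 1
gcd of all OTHER numbers (without N[0]=67): gcd([4, 8]) = 4
The new gcd after any change is gcd(4, new_value).
This can be at most 4.
Since 4 > old gcd 1, the gcd CAN increase (e.g., set N[0] = 4).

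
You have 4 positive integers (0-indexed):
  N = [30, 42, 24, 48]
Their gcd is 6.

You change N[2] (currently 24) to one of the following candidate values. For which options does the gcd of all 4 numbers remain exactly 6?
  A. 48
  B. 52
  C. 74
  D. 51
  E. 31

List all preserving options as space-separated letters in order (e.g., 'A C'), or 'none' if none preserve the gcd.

Old gcd = 6; gcd of others (without N[2]) = 6
New gcd for candidate v: gcd(6, v). Preserves old gcd iff gcd(6, v) = 6.
  Option A: v=48, gcd(6,48)=6 -> preserves
  Option B: v=52, gcd(6,52)=2 -> changes
  Option C: v=74, gcd(6,74)=2 -> changes
  Option D: v=51, gcd(6,51)=3 -> changes
  Option E: v=31, gcd(6,31)=1 -> changes

Answer: A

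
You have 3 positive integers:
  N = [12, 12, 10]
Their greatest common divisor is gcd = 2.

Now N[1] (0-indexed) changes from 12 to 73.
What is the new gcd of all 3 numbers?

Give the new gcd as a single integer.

Numbers: [12, 12, 10], gcd = 2
Change: index 1, 12 -> 73
gcd of the OTHER numbers (without index 1): gcd([12, 10]) = 2
New gcd = gcd(g_others, new_val) = gcd(2, 73) = 1

Answer: 1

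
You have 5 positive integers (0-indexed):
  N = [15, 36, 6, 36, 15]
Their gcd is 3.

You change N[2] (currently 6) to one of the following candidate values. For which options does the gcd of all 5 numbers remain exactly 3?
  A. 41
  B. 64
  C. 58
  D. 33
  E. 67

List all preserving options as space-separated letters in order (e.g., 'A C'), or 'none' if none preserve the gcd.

Answer: D

Derivation:
Old gcd = 3; gcd of others (without N[2]) = 3
New gcd for candidate v: gcd(3, v). Preserves old gcd iff gcd(3, v) = 3.
  Option A: v=41, gcd(3,41)=1 -> changes
  Option B: v=64, gcd(3,64)=1 -> changes
  Option C: v=58, gcd(3,58)=1 -> changes
  Option D: v=33, gcd(3,33)=3 -> preserves
  Option E: v=67, gcd(3,67)=1 -> changes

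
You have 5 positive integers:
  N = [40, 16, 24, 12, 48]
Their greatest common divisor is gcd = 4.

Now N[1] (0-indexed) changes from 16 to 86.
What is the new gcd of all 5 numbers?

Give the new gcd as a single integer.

Numbers: [40, 16, 24, 12, 48], gcd = 4
Change: index 1, 16 -> 86
gcd of the OTHER numbers (without index 1): gcd([40, 24, 12, 48]) = 4
New gcd = gcd(g_others, new_val) = gcd(4, 86) = 2

Answer: 2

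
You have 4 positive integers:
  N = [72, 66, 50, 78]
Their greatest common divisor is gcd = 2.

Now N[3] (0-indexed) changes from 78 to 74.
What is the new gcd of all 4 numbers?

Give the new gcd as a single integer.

Numbers: [72, 66, 50, 78], gcd = 2
Change: index 3, 78 -> 74
gcd of the OTHER numbers (without index 3): gcd([72, 66, 50]) = 2
New gcd = gcd(g_others, new_val) = gcd(2, 74) = 2

Answer: 2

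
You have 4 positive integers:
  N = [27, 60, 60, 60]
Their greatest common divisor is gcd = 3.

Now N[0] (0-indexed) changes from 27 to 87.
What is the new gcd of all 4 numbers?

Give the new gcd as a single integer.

Numbers: [27, 60, 60, 60], gcd = 3
Change: index 0, 27 -> 87
gcd of the OTHER numbers (without index 0): gcd([60, 60, 60]) = 60
New gcd = gcd(g_others, new_val) = gcd(60, 87) = 3

Answer: 3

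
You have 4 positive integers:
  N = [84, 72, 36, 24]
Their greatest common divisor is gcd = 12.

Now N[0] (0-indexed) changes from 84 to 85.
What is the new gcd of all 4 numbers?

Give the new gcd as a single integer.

Answer: 1

Derivation:
Numbers: [84, 72, 36, 24], gcd = 12
Change: index 0, 84 -> 85
gcd of the OTHER numbers (without index 0): gcd([72, 36, 24]) = 12
New gcd = gcd(g_others, new_val) = gcd(12, 85) = 1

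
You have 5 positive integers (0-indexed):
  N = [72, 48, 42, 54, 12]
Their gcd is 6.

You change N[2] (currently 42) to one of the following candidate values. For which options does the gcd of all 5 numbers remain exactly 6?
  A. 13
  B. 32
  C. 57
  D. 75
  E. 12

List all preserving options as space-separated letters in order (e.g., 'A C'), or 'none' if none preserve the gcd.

Old gcd = 6; gcd of others (without N[2]) = 6
New gcd for candidate v: gcd(6, v). Preserves old gcd iff gcd(6, v) = 6.
  Option A: v=13, gcd(6,13)=1 -> changes
  Option B: v=32, gcd(6,32)=2 -> changes
  Option C: v=57, gcd(6,57)=3 -> changes
  Option D: v=75, gcd(6,75)=3 -> changes
  Option E: v=12, gcd(6,12)=6 -> preserves

Answer: E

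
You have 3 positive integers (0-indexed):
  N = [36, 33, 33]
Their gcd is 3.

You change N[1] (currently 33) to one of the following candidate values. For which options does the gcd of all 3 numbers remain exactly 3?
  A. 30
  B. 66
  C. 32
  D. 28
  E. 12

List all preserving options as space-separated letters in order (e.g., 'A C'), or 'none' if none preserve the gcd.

Old gcd = 3; gcd of others (without N[1]) = 3
New gcd for candidate v: gcd(3, v). Preserves old gcd iff gcd(3, v) = 3.
  Option A: v=30, gcd(3,30)=3 -> preserves
  Option B: v=66, gcd(3,66)=3 -> preserves
  Option C: v=32, gcd(3,32)=1 -> changes
  Option D: v=28, gcd(3,28)=1 -> changes
  Option E: v=12, gcd(3,12)=3 -> preserves

Answer: A B E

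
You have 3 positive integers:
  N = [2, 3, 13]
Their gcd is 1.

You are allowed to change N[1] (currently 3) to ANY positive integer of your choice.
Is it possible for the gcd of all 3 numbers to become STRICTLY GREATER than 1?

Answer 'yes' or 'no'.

Current gcd = 1
gcd of all OTHER numbers (without N[1]=3): gcd([2, 13]) = 1
The new gcd after any change is gcd(1, new_value).
This can be at most 1.
Since 1 = old gcd 1, the gcd can only stay the same or decrease.

Answer: no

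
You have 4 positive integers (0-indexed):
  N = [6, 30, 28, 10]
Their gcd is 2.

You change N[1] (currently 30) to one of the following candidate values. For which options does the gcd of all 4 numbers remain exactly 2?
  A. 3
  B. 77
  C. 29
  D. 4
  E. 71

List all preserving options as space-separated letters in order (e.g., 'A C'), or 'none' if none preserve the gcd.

Answer: D

Derivation:
Old gcd = 2; gcd of others (without N[1]) = 2
New gcd for candidate v: gcd(2, v). Preserves old gcd iff gcd(2, v) = 2.
  Option A: v=3, gcd(2,3)=1 -> changes
  Option B: v=77, gcd(2,77)=1 -> changes
  Option C: v=29, gcd(2,29)=1 -> changes
  Option D: v=4, gcd(2,4)=2 -> preserves
  Option E: v=71, gcd(2,71)=1 -> changes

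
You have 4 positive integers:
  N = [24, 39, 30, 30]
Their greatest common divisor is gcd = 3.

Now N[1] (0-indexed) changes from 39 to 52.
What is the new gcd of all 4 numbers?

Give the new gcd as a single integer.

Answer: 2

Derivation:
Numbers: [24, 39, 30, 30], gcd = 3
Change: index 1, 39 -> 52
gcd of the OTHER numbers (without index 1): gcd([24, 30, 30]) = 6
New gcd = gcd(g_others, new_val) = gcd(6, 52) = 2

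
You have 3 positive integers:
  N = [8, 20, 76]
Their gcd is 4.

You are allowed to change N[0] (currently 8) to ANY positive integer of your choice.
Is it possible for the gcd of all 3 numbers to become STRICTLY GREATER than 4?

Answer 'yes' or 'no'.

Answer: no

Derivation:
Current gcd = 4
gcd of all OTHER numbers (without N[0]=8): gcd([20, 76]) = 4
The new gcd after any change is gcd(4, new_value).
This can be at most 4.
Since 4 = old gcd 4, the gcd can only stay the same or decrease.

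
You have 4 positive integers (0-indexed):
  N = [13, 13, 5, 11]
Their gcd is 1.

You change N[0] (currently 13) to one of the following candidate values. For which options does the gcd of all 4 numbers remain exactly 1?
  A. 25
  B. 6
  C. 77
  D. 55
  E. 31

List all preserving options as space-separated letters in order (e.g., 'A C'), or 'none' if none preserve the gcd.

Answer: A B C D E

Derivation:
Old gcd = 1; gcd of others (without N[0]) = 1
New gcd for candidate v: gcd(1, v). Preserves old gcd iff gcd(1, v) = 1.
  Option A: v=25, gcd(1,25)=1 -> preserves
  Option B: v=6, gcd(1,6)=1 -> preserves
  Option C: v=77, gcd(1,77)=1 -> preserves
  Option D: v=55, gcd(1,55)=1 -> preserves
  Option E: v=31, gcd(1,31)=1 -> preserves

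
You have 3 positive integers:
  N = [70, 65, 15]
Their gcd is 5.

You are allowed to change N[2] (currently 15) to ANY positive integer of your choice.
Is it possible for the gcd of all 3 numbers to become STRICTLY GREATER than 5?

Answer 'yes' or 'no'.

Current gcd = 5
gcd of all OTHER numbers (without N[2]=15): gcd([70, 65]) = 5
The new gcd after any change is gcd(5, new_value).
This can be at most 5.
Since 5 = old gcd 5, the gcd can only stay the same or decrease.

Answer: no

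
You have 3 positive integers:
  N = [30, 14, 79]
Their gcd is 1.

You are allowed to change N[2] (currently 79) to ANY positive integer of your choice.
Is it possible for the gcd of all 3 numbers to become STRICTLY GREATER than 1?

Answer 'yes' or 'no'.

Current gcd = 1
gcd of all OTHER numbers (without N[2]=79): gcd([30, 14]) = 2
The new gcd after any change is gcd(2, new_value).
This can be at most 2.
Since 2 > old gcd 1, the gcd CAN increase (e.g., set N[2] = 2).

Answer: yes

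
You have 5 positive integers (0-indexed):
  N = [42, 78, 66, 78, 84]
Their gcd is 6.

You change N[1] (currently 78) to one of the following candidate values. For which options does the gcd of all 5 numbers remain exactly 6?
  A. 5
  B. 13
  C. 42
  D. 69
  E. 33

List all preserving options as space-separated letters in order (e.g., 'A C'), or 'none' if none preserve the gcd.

Old gcd = 6; gcd of others (without N[1]) = 6
New gcd for candidate v: gcd(6, v). Preserves old gcd iff gcd(6, v) = 6.
  Option A: v=5, gcd(6,5)=1 -> changes
  Option B: v=13, gcd(6,13)=1 -> changes
  Option C: v=42, gcd(6,42)=6 -> preserves
  Option D: v=69, gcd(6,69)=3 -> changes
  Option E: v=33, gcd(6,33)=3 -> changes

Answer: C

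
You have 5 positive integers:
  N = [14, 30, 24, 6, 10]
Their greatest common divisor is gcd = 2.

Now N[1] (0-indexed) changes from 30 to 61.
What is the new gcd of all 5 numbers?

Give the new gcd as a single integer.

Answer: 1

Derivation:
Numbers: [14, 30, 24, 6, 10], gcd = 2
Change: index 1, 30 -> 61
gcd of the OTHER numbers (without index 1): gcd([14, 24, 6, 10]) = 2
New gcd = gcd(g_others, new_val) = gcd(2, 61) = 1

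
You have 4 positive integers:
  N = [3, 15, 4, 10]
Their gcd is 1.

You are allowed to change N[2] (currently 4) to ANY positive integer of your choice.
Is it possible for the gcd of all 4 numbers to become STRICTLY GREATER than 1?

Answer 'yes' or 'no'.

Current gcd = 1
gcd of all OTHER numbers (without N[2]=4): gcd([3, 15, 10]) = 1
The new gcd after any change is gcd(1, new_value).
This can be at most 1.
Since 1 = old gcd 1, the gcd can only stay the same or decrease.

Answer: no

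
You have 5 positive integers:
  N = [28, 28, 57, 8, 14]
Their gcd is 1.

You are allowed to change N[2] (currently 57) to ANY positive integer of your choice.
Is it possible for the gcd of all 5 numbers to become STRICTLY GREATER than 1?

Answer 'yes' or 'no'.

Answer: yes

Derivation:
Current gcd = 1
gcd of all OTHER numbers (without N[2]=57): gcd([28, 28, 8, 14]) = 2
The new gcd after any change is gcd(2, new_value).
This can be at most 2.
Since 2 > old gcd 1, the gcd CAN increase (e.g., set N[2] = 2).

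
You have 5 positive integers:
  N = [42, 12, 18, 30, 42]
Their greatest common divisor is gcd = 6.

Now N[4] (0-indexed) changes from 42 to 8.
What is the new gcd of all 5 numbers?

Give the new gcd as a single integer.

Answer: 2

Derivation:
Numbers: [42, 12, 18, 30, 42], gcd = 6
Change: index 4, 42 -> 8
gcd of the OTHER numbers (without index 4): gcd([42, 12, 18, 30]) = 6
New gcd = gcd(g_others, new_val) = gcd(6, 8) = 2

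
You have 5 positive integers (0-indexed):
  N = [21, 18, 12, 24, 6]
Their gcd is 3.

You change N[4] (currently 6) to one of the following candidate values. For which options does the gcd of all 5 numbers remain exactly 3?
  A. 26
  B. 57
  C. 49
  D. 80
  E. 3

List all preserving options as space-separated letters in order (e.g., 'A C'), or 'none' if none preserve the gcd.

Answer: B E

Derivation:
Old gcd = 3; gcd of others (without N[4]) = 3
New gcd for candidate v: gcd(3, v). Preserves old gcd iff gcd(3, v) = 3.
  Option A: v=26, gcd(3,26)=1 -> changes
  Option B: v=57, gcd(3,57)=3 -> preserves
  Option C: v=49, gcd(3,49)=1 -> changes
  Option D: v=80, gcd(3,80)=1 -> changes
  Option E: v=3, gcd(3,3)=3 -> preserves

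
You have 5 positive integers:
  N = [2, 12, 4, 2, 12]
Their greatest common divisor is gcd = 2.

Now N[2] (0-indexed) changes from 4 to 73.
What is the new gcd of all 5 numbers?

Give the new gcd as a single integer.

Numbers: [2, 12, 4, 2, 12], gcd = 2
Change: index 2, 4 -> 73
gcd of the OTHER numbers (without index 2): gcd([2, 12, 2, 12]) = 2
New gcd = gcd(g_others, new_val) = gcd(2, 73) = 1

Answer: 1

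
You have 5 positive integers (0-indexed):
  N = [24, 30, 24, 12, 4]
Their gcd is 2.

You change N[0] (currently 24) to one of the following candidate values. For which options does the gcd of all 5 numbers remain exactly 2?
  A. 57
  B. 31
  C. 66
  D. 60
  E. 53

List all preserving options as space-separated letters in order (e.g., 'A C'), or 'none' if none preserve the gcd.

Answer: C D

Derivation:
Old gcd = 2; gcd of others (without N[0]) = 2
New gcd for candidate v: gcd(2, v). Preserves old gcd iff gcd(2, v) = 2.
  Option A: v=57, gcd(2,57)=1 -> changes
  Option B: v=31, gcd(2,31)=1 -> changes
  Option C: v=66, gcd(2,66)=2 -> preserves
  Option D: v=60, gcd(2,60)=2 -> preserves
  Option E: v=53, gcd(2,53)=1 -> changes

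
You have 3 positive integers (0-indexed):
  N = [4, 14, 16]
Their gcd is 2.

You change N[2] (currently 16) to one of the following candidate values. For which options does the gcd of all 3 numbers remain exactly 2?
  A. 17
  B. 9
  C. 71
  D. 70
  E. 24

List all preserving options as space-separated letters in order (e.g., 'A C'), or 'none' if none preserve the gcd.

Old gcd = 2; gcd of others (without N[2]) = 2
New gcd for candidate v: gcd(2, v). Preserves old gcd iff gcd(2, v) = 2.
  Option A: v=17, gcd(2,17)=1 -> changes
  Option B: v=9, gcd(2,9)=1 -> changes
  Option C: v=71, gcd(2,71)=1 -> changes
  Option D: v=70, gcd(2,70)=2 -> preserves
  Option E: v=24, gcd(2,24)=2 -> preserves

Answer: D E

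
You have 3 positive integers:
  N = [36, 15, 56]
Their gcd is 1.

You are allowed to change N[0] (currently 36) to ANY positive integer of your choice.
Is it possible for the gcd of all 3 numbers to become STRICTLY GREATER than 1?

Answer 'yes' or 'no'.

Answer: no

Derivation:
Current gcd = 1
gcd of all OTHER numbers (without N[0]=36): gcd([15, 56]) = 1
The new gcd after any change is gcd(1, new_value).
This can be at most 1.
Since 1 = old gcd 1, the gcd can only stay the same or decrease.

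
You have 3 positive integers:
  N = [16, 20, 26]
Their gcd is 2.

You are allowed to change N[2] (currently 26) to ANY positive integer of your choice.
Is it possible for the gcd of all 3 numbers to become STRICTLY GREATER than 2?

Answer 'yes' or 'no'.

Current gcd = 2
gcd of all OTHER numbers (without N[2]=26): gcd([16, 20]) = 4
The new gcd after any change is gcd(4, new_value).
This can be at most 4.
Since 4 > old gcd 2, the gcd CAN increase (e.g., set N[2] = 4).

Answer: yes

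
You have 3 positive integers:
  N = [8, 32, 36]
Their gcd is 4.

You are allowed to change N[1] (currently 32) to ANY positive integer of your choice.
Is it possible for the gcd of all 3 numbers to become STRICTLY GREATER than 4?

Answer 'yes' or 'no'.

Answer: no

Derivation:
Current gcd = 4
gcd of all OTHER numbers (without N[1]=32): gcd([8, 36]) = 4
The new gcd after any change is gcd(4, new_value).
This can be at most 4.
Since 4 = old gcd 4, the gcd can only stay the same or decrease.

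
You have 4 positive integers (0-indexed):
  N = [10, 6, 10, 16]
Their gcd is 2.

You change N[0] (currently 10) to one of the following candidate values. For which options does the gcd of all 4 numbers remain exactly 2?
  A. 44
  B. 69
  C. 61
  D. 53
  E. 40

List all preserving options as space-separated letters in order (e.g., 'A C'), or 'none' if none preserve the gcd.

Old gcd = 2; gcd of others (without N[0]) = 2
New gcd for candidate v: gcd(2, v). Preserves old gcd iff gcd(2, v) = 2.
  Option A: v=44, gcd(2,44)=2 -> preserves
  Option B: v=69, gcd(2,69)=1 -> changes
  Option C: v=61, gcd(2,61)=1 -> changes
  Option D: v=53, gcd(2,53)=1 -> changes
  Option E: v=40, gcd(2,40)=2 -> preserves

Answer: A E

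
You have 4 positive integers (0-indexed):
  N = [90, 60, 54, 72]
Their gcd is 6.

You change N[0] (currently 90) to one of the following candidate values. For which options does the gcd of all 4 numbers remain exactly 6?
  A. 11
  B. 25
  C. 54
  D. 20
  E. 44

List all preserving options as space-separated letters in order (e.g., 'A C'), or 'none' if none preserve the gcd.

Answer: C

Derivation:
Old gcd = 6; gcd of others (without N[0]) = 6
New gcd for candidate v: gcd(6, v). Preserves old gcd iff gcd(6, v) = 6.
  Option A: v=11, gcd(6,11)=1 -> changes
  Option B: v=25, gcd(6,25)=1 -> changes
  Option C: v=54, gcd(6,54)=6 -> preserves
  Option D: v=20, gcd(6,20)=2 -> changes
  Option E: v=44, gcd(6,44)=2 -> changes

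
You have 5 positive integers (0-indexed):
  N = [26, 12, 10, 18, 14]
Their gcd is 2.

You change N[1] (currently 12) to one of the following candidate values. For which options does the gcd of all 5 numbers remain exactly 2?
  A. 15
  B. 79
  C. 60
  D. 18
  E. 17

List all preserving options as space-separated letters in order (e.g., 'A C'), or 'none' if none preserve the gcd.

Answer: C D

Derivation:
Old gcd = 2; gcd of others (without N[1]) = 2
New gcd for candidate v: gcd(2, v). Preserves old gcd iff gcd(2, v) = 2.
  Option A: v=15, gcd(2,15)=1 -> changes
  Option B: v=79, gcd(2,79)=1 -> changes
  Option C: v=60, gcd(2,60)=2 -> preserves
  Option D: v=18, gcd(2,18)=2 -> preserves
  Option E: v=17, gcd(2,17)=1 -> changes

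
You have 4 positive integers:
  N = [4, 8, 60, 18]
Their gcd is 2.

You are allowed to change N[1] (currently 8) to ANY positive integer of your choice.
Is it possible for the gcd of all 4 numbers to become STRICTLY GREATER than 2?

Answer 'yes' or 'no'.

Current gcd = 2
gcd of all OTHER numbers (without N[1]=8): gcd([4, 60, 18]) = 2
The new gcd after any change is gcd(2, new_value).
This can be at most 2.
Since 2 = old gcd 2, the gcd can only stay the same or decrease.

Answer: no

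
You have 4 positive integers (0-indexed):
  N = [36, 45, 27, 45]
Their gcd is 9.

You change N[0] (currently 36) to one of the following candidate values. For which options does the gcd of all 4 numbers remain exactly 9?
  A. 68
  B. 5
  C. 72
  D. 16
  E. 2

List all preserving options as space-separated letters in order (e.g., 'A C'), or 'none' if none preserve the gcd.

Answer: C

Derivation:
Old gcd = 9; gcd of others (without N[0]) = 9
New gcd for candidate v: gcd(9, v). Preserves old gcd iff gcd(9, v) = 9.
  Option A: v=68, gcd(9,68)=1 -> changes
  Option B: v=5, gcd(9,5)=1 -> changes
  Option C: v=72, gcd(9,72)=9 -> preserves
  Option D: v=16, gcd(9,16)=1 -> changes
  Option E: v=2, gcd(9,2)=1 -> changes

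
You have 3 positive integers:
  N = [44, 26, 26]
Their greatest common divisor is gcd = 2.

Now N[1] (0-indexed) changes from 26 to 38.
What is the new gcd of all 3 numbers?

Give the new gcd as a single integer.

Answer: 2

Derivation:
Numbers: [44, 26, 26], gcd = 2
Change: index 1, 26 -> 38
gcd of the OTHER numbers (without index 1): gcd([44, 26]) = 2
New gcd = gcd(g_others, new_val) = gcd(2, 38) = 2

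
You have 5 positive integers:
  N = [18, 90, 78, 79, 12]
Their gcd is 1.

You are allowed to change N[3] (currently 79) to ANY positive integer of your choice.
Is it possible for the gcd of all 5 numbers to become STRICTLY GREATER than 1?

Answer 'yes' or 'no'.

Current gcd = 1
gcd of all OTHER numbers (without N[3]=79): gcd([18, 90, 78, 12]) = 6
The new gcd after any change is gcd(6, new_value).
This can be at most 6.
Since 6 > old gcd 1, the gcd CAN increase (e.g., set N[3] = 6).

Answer: yes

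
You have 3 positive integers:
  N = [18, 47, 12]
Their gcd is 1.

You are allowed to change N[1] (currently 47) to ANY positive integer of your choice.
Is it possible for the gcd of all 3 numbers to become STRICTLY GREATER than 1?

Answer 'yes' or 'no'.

Current gcd = 1
gcd of all OTHER numbers (without N[1]=47): gcd([18, 12]) = 6
The new gcd after any change is gcd(6, new_value).
This can be at most 6.
Since 6 > old gcd 1, the gcd CAN increase (e.g., set N[1] = 6).

Answer: yes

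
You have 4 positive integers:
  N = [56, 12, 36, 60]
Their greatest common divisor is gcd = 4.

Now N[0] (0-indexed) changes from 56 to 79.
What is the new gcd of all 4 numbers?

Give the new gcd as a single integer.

Answer: 1

Derivation:
Numbers: [56, 12, 36, 60], gcd = 4
Change: index 0, 56 -> 79
gcd of the OTHER numbers (without index 0): gcd([12, 36, 60]) = 12
New gcd = gcd(g_others, new_val) = gcd(12, 79) = 1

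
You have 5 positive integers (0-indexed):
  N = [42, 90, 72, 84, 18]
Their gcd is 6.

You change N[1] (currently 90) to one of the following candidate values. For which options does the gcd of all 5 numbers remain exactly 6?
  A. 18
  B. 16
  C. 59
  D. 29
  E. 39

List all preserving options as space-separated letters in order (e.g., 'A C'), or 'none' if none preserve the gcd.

Answer: A

Derivation:
Old gcd = 6; gcd of others (without N[1]) = 6
New gcd for candidate v: gcd(6, v). Preserves old gcd iff gcd(6, v) = 6.
  Option A: v=18, gcd(6,18)=6 -> preserves
  Option B: v=16, gcd(6,16)=2 -> changes
  Option C: v=59, gcd(6,59)=1 -> changes
  Option D: v=29, gcd(6,29)=1 -> changes
  Option E: v=39, gcd(6,39)=3 -> changes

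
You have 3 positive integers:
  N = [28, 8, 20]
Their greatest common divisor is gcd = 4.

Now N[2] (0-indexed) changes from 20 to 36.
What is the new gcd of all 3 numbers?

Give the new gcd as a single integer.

Answer: 4

Derivation:
Numbers: [28, 8, 20], gcd = 4
Change: index 2, 20 -> 36
gcd of the OTHER numbers (without index 2): gcd([28, 8]) = 4
New gcd = gcd(g_others, new_val) = gcd(4, 36) = 4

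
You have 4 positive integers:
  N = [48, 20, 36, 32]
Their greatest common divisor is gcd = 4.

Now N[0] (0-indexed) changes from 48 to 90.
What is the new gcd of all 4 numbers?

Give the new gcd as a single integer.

Answer: 2

Derivation:
Numbers: [48, 20, 36, 32], gcd = 4
Change: index 0, 48 -> 90
gcd of the OTHER numbers (without index 0): gcd([20, 36, 32]) = 4
New gcd = gcd(g_others, new_val) = gcd(4, 90) = 2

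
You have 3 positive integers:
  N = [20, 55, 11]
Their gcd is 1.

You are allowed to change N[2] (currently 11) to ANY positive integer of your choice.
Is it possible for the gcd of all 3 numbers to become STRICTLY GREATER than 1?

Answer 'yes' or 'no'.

Answer: yes

Derivation:
Current gcd = 1
gcd of all OTHER numbers (without N[2]=11): gcd([20, 55]) = 5
The new gcd after any change is gcd(5, new_value).
This can be at most 5.
Since 5 > old gcd 1, the gcd CAN increase (e.g., set N[2] = 5).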